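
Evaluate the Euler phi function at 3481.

Factor: 3481 = 59^2.
φ(3481) = 59^1·(59−1) = 3422.

3422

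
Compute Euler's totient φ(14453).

Factor: 14453 = 97 · 149.
φ(14453) = (97−1) · (149−1) = 96 · 148 = 14208.

14208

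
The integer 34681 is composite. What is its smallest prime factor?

79

34681 is odd.
Digit sum 22, not divisible by 3.
Ends in 1: not divisible by 5.
7: 34681 = 7·4954 + 3
11: 34681 = 11·3152 + 9
13: 34681 = 13·2667 + 10
17: 34681 = 17·2040 + 1
19: 34681 = 19·1825 + 6
23: 34681 = 23·1507 + 20
29: 34681 = 29·1195 + 26
31: 34681 = 31·1118 + 23
37: 34681 = 37·937 + 12
41: 34681 = 41·845 + 36
43: 34681 = 43·806 + 23
47: 34681 = 47·737 + 42
53: 34681 = 53·654 + 19
59: 34681 = 59·587 + 48
61: 34681 = 61·568 + 33
67: 34681 = 67·517 + 42
71: 34681 = 71·488 + 33
73: 34681 = 73·475 + 6
79: 34681 = 79·439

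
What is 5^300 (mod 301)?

274

5^1 ≡ 5 (mod 301)
5^2 ≡ 5^2 = 25 ≡ 25 (mod 301)
5^4 ≡ 25^2 = 625 ≡ 23 (mod 301)
5^8 ≡ 23^2 = 529 ≡ 228 (mod 301)
5^16 ≡ 228^2 = 51984 ≡ 212 (mod 301)
5^32 ≡ 212^2 = 44944 ≡ 95 (mod 301)
5^64 ≡ 95^2 = 9025 ≡ 296 (mod 301)
5^128 ≡ 296^2 = 87616 ≡ 25 (mod 301)
5^256 ≡ 25^2 = 625 ≡ 23 (mod 301)
300 = 256 + 32 + 8 + 4 in binary powers of 2.
So 5^300 ≡ 23 · 95 · 228 · 23 ≡ 274 (mod 301).
Since 274 ≠ 1, base 5 is a Fermat witness: 301 is composite.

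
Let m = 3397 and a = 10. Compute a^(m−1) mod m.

3370

10^1 ≡ 10 (mod 3397)
10^2 ≡ 10^2 = 100 ≡ 100 (mod 3397)
10^4 ≡ 100^2 = 10000 ≡ 3206 (mod 3397)
10^8 ≡ 3206^2 = 10278436 ≡ 2511 (mod 3397)
10^16 ≡ 2511^2 = 6305121 ≡ 289 (mod 3397)
10^32 ≡ 289^2 = 83521 ≡ 1993 (mod 3397)
10^64 ≡ 1993^2 = 3972049 ≡ 956 (mod 3397)
10^128 ≡ 956^2 = 913936 ≡ 143 (mod 3397)
10^256 ≡ 143^2 = 20449 ≡ 67 (mod 3397)
10^512 ≡ 67^2 = 4489 ≡ 1092 (mod 3397)
10^1024 ≡ 1092^2 = 1192464 ≡ 117 (mod 3397)
10^2048 ≡ 117^2 = 13689 ≡ 101 (mod 3397)
3396 = 2048 + 1024 + 256 + 64 + 4 in binary powers of 2.
So 10^3396 ≡ 101 · 117 · 67 · 956 · 3206 ≡ 3370 (mod 3397).
Since 3370 ≠ 1, base 10 is a Fermat witness: 3397 is composite.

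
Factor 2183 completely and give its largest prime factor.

2183 = 37 · 59
59 is prime.
So 2183 = 37 · 59; the largest prime factor is 59.

59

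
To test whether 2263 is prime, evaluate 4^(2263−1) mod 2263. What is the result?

4^1 ≡ 4 (mod 2263)
4^2 ≡ 4^2 = 16 ≡ 16 (mod 2263)
4^4 ≡ 16^2 = 256 ≡ 256 (mod 2263)
4^8 ≡ 256^2 = 65536 ≡ 2172 (mod 2263)
4^16 ≡ 2172^2 = 4717584 ≡ 1492 (mod 2263)
4^32 ≡ 1492^2 = 2226064 ≡ 1535 (mod 2263)
4^64 ≡ 1535^2 = 2356225 ≡ 442 (mod 2263)
4^128 ≡ 442^2 = 195364 ≡ 746 (mod 2263)
4^256 ≡ 746^2 = 556516 ≡ 2081 (mod 2263)
4^512 ≡ 2081^2 = 4330561 ≡ 1442 (mod 2263)
4^1024 ≡ 1442^2 = 2079364 ≡ 1930 (mod 2263)
4^2048 ≡ 1930^2 = 3724900 ≡ 2 (mod 2263)
2262 = 2048 + 128 + 64 + 16 + 4 + 2 in binary powers of 2.
So 4^2262 ≡ 2 · 746 · 442 · 1492 · 256 · 16 ≡ 1597 (mod 2263).
Since 1597 ≠ 1, base 4 is a Fermat witness: 2263 is composite.

1597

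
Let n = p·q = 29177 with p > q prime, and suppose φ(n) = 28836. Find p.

179

φ(n) = (p−1)(q−1) = n − (p+q) + 1, so p + q = 29177 − 28836 + 1 = 342.
p and q are the roots of t² − 342t + 29177 = 0.
Discriminant: 342² − 4·29177 = 116964 − 116708 = 256; √256 = 16.
q = (342 − 16)/2 = 163, p = (342 + 16)/2 = 179.
Check: 163 · 179 = 29177.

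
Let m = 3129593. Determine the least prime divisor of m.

3129593 is odd.
Digit sum 32, not divisible by 3.
Ends in 3: not divisible by 5.
7: 3129593 = 7·447084 + 5
11: 3129593 = 11·284508 + 5
13: 3129593 = 13·240737 + 12
17: 3129593 = 17·184093 + 12
19: 3129593 = 19·164715 + 8
23: 3129593 = 23·136069 + 6
29: 3129593 = 29·107917

29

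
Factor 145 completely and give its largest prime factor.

145 = 5 · 29
29 is prime.
So 145 = 5 · 29; the largest prime factor is 29.

29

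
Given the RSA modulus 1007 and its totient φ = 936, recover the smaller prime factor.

φ(n) = (p−1)(q−1) = n − (p+q) + 1, so p + q = 1007 − 936 + 1 = 72.
p and q are the roots of t² − 72t + 1007 = 0.
Discriminant: 72² − 4·1007 = 5184 − 4028 = 1156; √1156 = 34.
q = (72 − 34)/2 = 19, p = (72 + 34)/2 = 53.
Check: 19 · 53 = 1007.

19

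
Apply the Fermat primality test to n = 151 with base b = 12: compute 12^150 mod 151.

1

12^1 ≡ 12 (mod 151)
12^2 ≡ 12^2 = 144 ≡ 144 (mod 151)
12^4 ≡ 144^2 = 20736 ≡ 49 (mod 151)
12^8 ≡ 49^2 = 2401 ≡ 136 (mod 151)
12^16 ≡ 136^2 = 18496 ≡ 74 (mod 151)
12^32 ≡ 74^2 = 5476 ≡ 40 (mod 151)
12^64 ≡ 40^2 = 1600 ≡ 90 (mod 151)
12^128 ≡ 90^2 = 8100 ≡ 97 (mod 151)
150 = 128 + 16 + 4 + 2 in binary powers of 2.
So 12^150 ≡ 97 · 74 · 49 · 144 ≡ 1 (mod 151).
Since the result is 1, base 12 gives no evidence that 151 is composite.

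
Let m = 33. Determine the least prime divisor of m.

3

33 is odd.
Digit sum 6, divisible by 3.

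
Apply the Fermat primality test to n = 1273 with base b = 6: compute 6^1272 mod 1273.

6^1 ≡ 6 (mod 1273)
6^2 ≡ 6^2 = 36 ≡ 36 (mod 1273)
6^4 ≡ 36^2 = 1296 ≡ 23 (mod 1273)
6^8 ≡ 23^2 = 529 ≡ 529 (mod 1273)
6^16 ≡ 529^2 = 279841 ≡ 1054 (mod 1273)
6^32 ≡ 1054^2 = 1110916 ≡ 860 (mod 1273)
6^64 ≡ 860^2 = 739600 ≡ 1260 (mod 1273)
6^128 ≡ 1260^2 = 1587600 ≡ 169 (mod 1273)
6^256 ≡ 169^2 = 28561 ≡ 555 (mod 1273)
6^512 ≡ 555^2 = 308025 ≡ 1232 (mod 1273)
6^1024 ≡ 1232^2 = 1517824 ≡ 408 (mod 1273)
1272 = 1024 + 128 + 64 + 32 + 16 + 8 in binary powers of 2.
So 6^1272 ≡ 408 · 169 · 1260 · 860 · 1054 · 529 ≡ 558 (mod 1273).
Since 558 ≠ 1, base 6 is a Fermat witness: 1273 is composite.

558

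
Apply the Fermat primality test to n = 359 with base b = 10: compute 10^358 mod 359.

10^1 ≡ 10 (mod 359)
10^2 ≡ 10^2 = 100 ≡ 100 (mod 359)
10^4 ≡ 100^2 = 10000 ≡ 307 (mod 359)
10^8 ≡ 307^2 = 94249 ≡ 191 (mod 359)
10^16 ≡ 191^2 = 36481 ≡ 222 (mod 359)
10^32 ≡ 222^2 = 49284 ≡ 101 (mod 359)
10^64 ≡ 101^2 = 10201 ≡ 149 (mod 359)
10^128 ≡ 149^2 = 22201 ≡ 302 (mod 359)
10^256 ≡ 302^2 = 91204 ≡ 18 (mod 359)
358 = 256 + 64 + 32 + 4 + 2 in binary powers of 2.
So 10^358 ≡ 18 · 149 · 101 · 307 · 100 ≡ 1 (mod 359).
Since the result is 1, base 10 gives no evidence that 359 is composite.

1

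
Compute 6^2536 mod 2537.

6^1 ≡ 6 (mod 2537)
6^2 ≡ 6^2 = 36 ≡ 36 (mod 2537)
6^4 ≡ 36^2 = 1296 ≡ 1296 (mod 2537)
6^8 ≡ 1296^2 = 1679616 ≡ 122 (mod 2537)
6^16 ≡ 122^2 = 14884 ≡ 2199 (mod 2537)
6^32 ≡ 2199^2 = 4835601 ≡ 79 (mod 2537)
6^64 ≡ 79^2 = 6241 ≡ 1167 (mod 2537)
6^128 ≡ 1167^2 = 1361889 ≡ 2057 (mod 2537)
6^256 ≡ 2057^2 = 4231249 ≡ 2070 (mod 2537)
6^512 ≡ 2070^2 = 4284900 ≡ 2444 (mod 2537)
6^1024 ≡ 2444^2 = 5973136 ≡ 1038 (mod 2537)
6^2048 ≡ 1038^2 = 1077444 ≡ 1756 (mod 2537)
2536 = 2048 + 256 + 128 + 64 + 32 + 8 in binary powers of 2.
So 6^2536 ≡ 1756 · 2070 · 2057 · 1167 · 79 · 122 ≡ 2113 (mod 2537).
Since 2113 ≠ 1, base 6 is a Fermat witness: 2537 is composite.

2113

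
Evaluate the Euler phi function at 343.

294

Factor: 343 = 7^3.
φ(343) = 7^2·(7−1) = 294.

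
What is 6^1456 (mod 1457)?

6^1 ≡ 6 (mod 1457)
6^2 ≡ 6^2 = 36 ≡ 36 (mod 1457)
6^4 ≡ 36^2 = 1296 ≡ 1296 (mod 1457)
6^8 ≡ 1296^2 = 1679616 ≡ 1152 (mod 1457)
6^16 ≡ 1152^2 = 1327104 ≡ 1234 (mod 1457)
6^32 ≡ 1234^2 = 1522756 ≡ 191 (mod 1457)
6^64 ≡ 191^2 = 36481 ≡ 56 (mod 1457)
6^128 ≡ 56^2 = 3136 ≡ 222 (mod 1457)
6^256 ≡ 222^2 = 49284 ≡ 1203 (mod 1457)
6^512 ≡ 1203^2 = 1447209 ≡ 408 (mod 1457)
6^1024 ≡ 408^2 = 166464 ≡ 366 (mod 1457)
1456 = 1024 + 256 + 128 + 32 + 16 in binary powers of 2.
So 6^1456 ≡ 366 · 1203 · 222 · 191 · 1234 ≡ 521 (mod 1457).
Since 521 ≠ 1, base 6 is a Fermat witness: 1457 is composite.

521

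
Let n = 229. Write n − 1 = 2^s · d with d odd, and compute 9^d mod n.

1

229 − 1 = 228 = 2^2 · 57, so d = 57.
9^1 ≡ 9 (mod 229)
9^2 ≡ 9^2 = 81 ≡ 81 (mod 229)
9^4 ≡ 81^2 = 6561 ≡ 149 (mod 229)
9^8 ≡ 149^2 = 22201 ≡ 217 (mod 229)
9^16 ≡ 217^2 = 47089 ≡ 144 (mod 229)
9^32 ≡ 144^2 = 20736 ≡ 126 (mod 229)
57 = 32 + 16 + 8 + 1 in binary powers of 2.
So 9^57 ≡ 126 · 144 · 217 · 9 ≡ 1 (mod 229).
Since 9^d ≡ 1 (mod 229), base 9 does not prove 229 composite.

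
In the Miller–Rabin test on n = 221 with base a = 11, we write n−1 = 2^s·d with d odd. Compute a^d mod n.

54

221 − 1 = 220 = 2^2 · 55, so d = 55.
11^1 ≡ 11 (mod 221)
11^2 ≡ 11^2 = 121 ≡ 121 (mod 221)
11^4 ≡ 121^2 = 14641 ≡ 55 (mod 221)
11^8 ≡ 55^2 = 3025 ≡ 152 (mod 221)
11^16 ≡ 152^2 = 23104 ≡ 120 (mod 221)
11^32 ≡ 120^2 = 14400 ≡ 35 (mod 221)
55 = 32 + 16 + 4 + 2 + 1 in binary powers of 2.
So 11^55 ≡ 35 · 120 · 55 · 121 · 11 ≡ 54 (mod 221).
Squaring chain: 54 → 43; never reaches −1, so base 11 is a Miller–Rabin witness that 221 is composite.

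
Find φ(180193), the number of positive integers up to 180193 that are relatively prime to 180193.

163344

Factor: 180193 = 13 · 83 · 167.
φ(180193) = (13−1) · (83−1) · (167−1) = 12 · 82 · 166 = 163344.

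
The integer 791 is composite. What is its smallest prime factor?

7

791 is odd.
Digit sum 17, not divisible by 3.
Ends in 1: not divisible by 5.
7: 791 = 7·113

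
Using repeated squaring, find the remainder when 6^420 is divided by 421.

6^1 ≡ 6 (mod 421)
6^2 ≡ 6^2 = 36 ≡ 36 (mod 421)
6^4 ≡ 36^2 = 1296 ≡ 33 (mod 421)
6^8 ≡ 33^2 = 1089 ≡ 247 (mod 421)
6^16 ≡ 247^2 = 61009 ≡ 385 (mod 421)
6^32 ≡ 385^2 = 148225 ≡ 33 (mod 421)
6^64 ≡ 33^2 = 1089 ≡ 247 (mod 421)
6^128 ≡ 247^2 = 61009 ≡ 385 (mod 421)
6^256 ≡ 385^2 = 148225 ≡ 33 (mod 421)
420 = 256 + 128 + 32 + 4 in binary powers of 2.
So 6^420 ≡ 33 · 385 · 33 · 33 ≡ 1 (mod 421).
Since the result is 1, base 6 gives no evidence that 421 is composite.

1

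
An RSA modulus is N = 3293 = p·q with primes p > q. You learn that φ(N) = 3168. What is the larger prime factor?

φ(n) = (p−1)(q−1) = n − (p+q) + 1, so p + q = 3293 − 3168 + 1 = 126.
p and q are the roots of t² − 126t + 3293 = 0.
Discriminant: 126² − 4·3293 = 15876 − 13172 = 2704; √2704 = 52.
q = (126 − 52)/2 = 37, p = (126 + 52)/2 = 89.
Check: 37 · 89 = 3293.

89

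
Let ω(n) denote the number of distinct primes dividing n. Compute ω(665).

665 = 5 · 133
133 = 7 · 19
665 = 5 · 7 · 19, which has 3 distinct prime factors.

3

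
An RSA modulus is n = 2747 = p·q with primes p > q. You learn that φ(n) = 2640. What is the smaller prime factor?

φ(n) = (p−1)(q−1) = n − (p+q) + 1, so p + q = 2747 − 2640 + 1 = 108.
p and q are the roots of t² − 108t + 2747 = 0.
Discriminant: 108² − 4·2747 = 11664 − 10988 = 676; √676 = 26.
q = (108 − 26)/2 = 41, p = (108 + 26)/2 = 67.
Check: 41 · 67 = 2747.

41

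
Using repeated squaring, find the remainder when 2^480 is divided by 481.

2^1 ≡ 2 (mod 481)
2^2 ≡ 2^2 = 4 ≡ 4 (mod 481)
2^4 ≡ 4^2 = 16 ≡ 16 (mod 481)
2^8 ≡ 16^2 = 256 ≡ 256 (mod 481)
2^16 ≡ 256^2 = 65536 ≡ 120 (mod 481)
2^32 ≡ 120^2 = 14400 ≡ 451 (mod 481)
2^64 ≡ 451^2 = 203401 ≡ 419 (mod 481)
2^128 ≡ 419^2 = 175561 ≡ 477 (mod 481)
2^256 ≡ 477^2 = 227529 ≡ 16 (mod 481)
480 = 256 + 128 + 64 + 32 in binary powers of 2.
So 2^480 ≡ 16 · 477 · 419 · 451 ≡ 248 (mod 481).
Since 248 ≠ 1, base 2 is a Fermat witness: 481 is composite.

248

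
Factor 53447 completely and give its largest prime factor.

97

53447 = 19 · 2813
2813 = 29 · 97
97 is prime.
So 53447 = 19 · 29 · 97; the largest prime factor is 97.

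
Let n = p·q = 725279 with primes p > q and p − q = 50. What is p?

877

Since p = q + 50, we have 725279 = q(q + 50), so q² + 50q − 725279 = 0.
Discriminant: 50² + 4·725279 = 2500 + 2901116 = 2903616; √2903616 = 1704.
q = (−50 + 1704)/2 = 827, and p = q + 50 = 877.
Check: 827 · 877 = 725279.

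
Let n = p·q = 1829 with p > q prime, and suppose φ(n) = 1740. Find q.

31

φ(n) = (p−1)(q−1) = n − (p+q) + 1, so p + q = 1829 − 1740 + 1 = 90.
p and q are the roots of t² − 90t + 1829 = 0.
Discriminant: 90² − 4·1829 = 8100 − 7316 = 784; √784 = 28.
q = (90 − 28)/2 = 31, p = (90 + 28)/2 = 59.
Check: 31 · 59 = 1829.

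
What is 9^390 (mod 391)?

123

9^1 ≡ 9 (mod 391)
9^2 ≡ 9^2 = 81 ≡ 81 (mod 391)
9^4 ≡ 81^2 = 6561 ≡ 305 (mod 391)
9^8 ≡ 305^2 = 93025 ≡ 358 (mod 391)
9^16 ≡ 358^2 = 128164 ≡ 307 (mod 391)
9^32 ≡ 307^2 = 94249 ≡ 18 (mod 391)
9^64 ≡ 18^2 = 324 ≡ 324 (mod 391)
9^128 ≡ 324^2 = 104976 ≡ 188 (mod 391)
9^256 ≡ 188^2 = 35344 ≡ 154 (mod 391)
390 = 256 + 128 + 4 + 2 in binary powers of 2.
So 9^390 ≡ 154 · 188 · 305 · 81 ≡ 123 (mod 391).
Since 123 ≠ 1, base 9 is a Fermat witness: 391 is composite.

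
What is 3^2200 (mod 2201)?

3^1 ≡ 3 (mod 2201)
3^2 ≡ 3^2 = 9 ≡ 9 (mod 2201)
3^4 ≡ 9^2 = 81 ≡ 81 (mod 2201)
3^8 ≡ 81^2 = 6561 ≡ 2159 (mod 2201)
3^16 ≡ 2159^2 = 4661281 ≡ 1764 (mod 2201)
3^32 ≡ 1764^2 = 3111696 ≡ 1683 (mod 2201)
3^64 ≡ 1683^2 = 2832489 ≡ 2003 (mod 2201)
3^128 ≡ 2003^2 = 4012009 ≡ 1787 (mod 2201)
3^256 ≡ 1787^2 = 3193369 ≡ 1919 (mod 2201)
3^512 ≡ 1919^2 = 3682561 ≡ 288 (mod 2201)
3^1024 ≡ 288^2 = 82944 ≡ 1507 (mod 2201)
3^2048 ≡ 1507^2 = 2271049 ≡ 1818 (mod 2201)
2200 = 2048 + 128 + 16 + 8 in binary powers of 2.
So 3^2200 ≡ 1818 · 1787 · 1764 · 2159 ≡ 1110 (mod 2201).
Since 1110 ≠ 1, base 3 is a Fermat witness: 2201 is composite.

1110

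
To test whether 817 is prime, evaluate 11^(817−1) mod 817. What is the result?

666

11^1 ≡ 11 (mod 817)
11^2 ≡ 11^2 = 121 ≡ 121 (mod 817)
11^4 ≡ 121^2 = 14641 ≡ 752 (mod 817)
11^8 ≡ 752^2 = 565504 ≡ 140 (mod 817)
11^16 ≡ 140^2 = 19600 ≡ 809 (mod 817)
11^32 ≡ 809^2 = 654481 ≡ 64 (mod 817)
11^64 ≡ 64^2 = 4096 ≡ 11 (mod 817)
11^128 ≡ 11^2 = 121 ≡ 121 (mod 817)
11^256 ≡ 121^2 = 14641 ≡ 752 (mod 817)
11^512 ≡ 752^2 = 565504 ≡ 140 (mod 817)
816 = 512 + 256 + 32 + 16 in binary powers of 2.
So 11^816 ≡ 140 · 752 · 64 · 809 ≡ 666 (mod 817).
Since 666 ≠ 1, base 11 is a Fermat witness: 817 is composite.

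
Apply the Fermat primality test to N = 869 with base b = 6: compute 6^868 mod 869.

6^1 ≡ 6 (mod 869)
6^2 ≡ 6^2 = 36 ≡ 36 (mod 869)
6^4 ≡ 36^2 = 1296 ≡ 427 (mod 869)
6^8 ≡ 427^2 = 182329 ≡ 708 (mod 869)
6^16 ≡ 708^2 = 501264 ≡ 720 (mod 869)
6^32 ≡ 720^2 = 518400 ≡ 476 (mod 869)
6^64 ≡ 476^2 = 226576 ≡ 636 (mod 869)
6^128 ≡ 636^2 = 404496 ≡ 411 (mod 869)
6^256 ≡ 411^2 = 168921 ≡ 335 (mod 869)
6^512 ≡ 335^2 = 112225 ≡ 124 (mod 869)
868 = 512 + 256 + 64 + 32 + 4 in binary powers of 2.
So 6^868 ≡ 124 · 335 · 636 · 476 · 427 ≡ 840 (mod 869).
Since 840 ≠ 1, base 6 is a Fermat witness: 869 is composite.

840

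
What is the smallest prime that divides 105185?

5

105185 is odd.
Digit sum 20, not divisible by 3.
Ends in 5: divisible by 5.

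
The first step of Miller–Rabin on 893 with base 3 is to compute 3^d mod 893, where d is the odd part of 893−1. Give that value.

893 − 1 = 892 = 2^2 · 223, so d = 223.
3^1 ≡ 3 (mod 893)
3^2 ≡ 3^2 = 9 ≡ 9 (mod 893)
3^4 ≡ 9^2 = 81 ≡ 81 (mod 893)
3^8 ≡ 81^2 = 6561 ≡ 310 (mod 893)
3^16 ≡ 310^2 = 96100 ≡ 549 (mod 893)
3^32 ≡ 549^2 = 301401 ≡ 460 (mod 893)
3^64 ≡ 460^2 = 211600 ≡ 852 (mod 893)
3^128 ≡ 852^2 = 725904 ≡ 788 (mod 893)
223 = 128 + 64 + 16 + 8 + 4 + 2 + 1 in binary powers of 2.
So 3^223 ≡ 788 · 852 · 549 · 310 · 81 · 9 · 3 ≡ 173 (mod 893).
Squaring chain: 173 → 460; never reaches −1, so base 3 is a Miller–Rabin witness that 893 is composite.

173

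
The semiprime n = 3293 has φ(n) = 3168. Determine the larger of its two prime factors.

φ(n) = (p−1)(q−1) = n − (p+q) + 1, so p + q = 3293 − 3168 + 1 = 126.
p and q are the roots of t² − 126t + 3293 = 0.
Discriminant: 126² − 4·3293 = 15876 − 13172 = 2704; √2704 = 52.
q = (126 − 52)/2 = 37, p = (126 + 52)/2 = 89.
Check: 37 · 89 = 3293.

89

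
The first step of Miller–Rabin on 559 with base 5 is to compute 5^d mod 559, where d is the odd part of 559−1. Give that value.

242

559 − 1 = 558 = 2^1 · 279, so d = 279.
5^1 ≡ 5 (mod 559)
5^2 ≡ 5^2 = 25 ≡ 25 (mod 559)
5^4 ≡ 25^2 = 625 ≡ 66 (mod 559)
5^8 ≡ 66^2 = 4356 ≡ 443 (mod 559)
5^16 ≡ 443^2 = 196249 ≡ 40 (mod 559)
5^32 ≡ 40^2 = 1600 ≡ 482 (mod 559)
5^64 ≡ 482^2 = 232324 ≡ 339 (mod 559)
5^128 ≡ 339^2 = 114921 ≡ 326 (mod 559)
5^256 ≡ 326^2 = 106276 ≡ 66 (mod 559)
279 = 256 + 16 + 4 + 2 + 1 in binary powers of 2.
So 5^279 ≡ 66 · 40 · 66 · 25 · 5 ≡ 242 (mod 559).
Squaring chain: 242; never reaches −1, so base 5 is a Miller–Rabin witness that 559 is composite.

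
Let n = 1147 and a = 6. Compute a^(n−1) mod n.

6^1 ≡ 6 (mod 1147)
6^2 ≡ 6^2 = 36 ≡ 36 (mod 1147)
6^4 ≡ 36^2 = 1296 ≡ 149 (mod 1147)
6^8 ≡ 149^2 = 22201 ≡ 408 (mod 1147)
6^16 ≡ 408^2 = 166464 ≡ 149 (mod 1147)
6^32 ≡ 149^2 = 22201 ≡ 408 (mod 1147)
6^64 ≡ 408^2 = 166464 ≡ 149 (mod 1147)
6^128 ≡ 149^2 = 22201 ≡ 408 (mod 1147)
6^256 ≡ 408^2 = 166464 ≡ 149 (mod 1147)
6^512 ≡ 149^2 = 22201 ≡ 408 (mod 1147)
6^1024 ≡ 408^2 = 166464 ≡ 149 (mod 1147)
1146 = 1024 + 64 + 32 + 16 + 8 + 2 in binary powers of 2.
So 6^1146 ≡ 149 · 149 · 408 · 149 · 408 · 36 ≡ 776 (mod 1147).
Since 776 ≠ 1, base 6 is a Fermat witness: 1147 is composite.

776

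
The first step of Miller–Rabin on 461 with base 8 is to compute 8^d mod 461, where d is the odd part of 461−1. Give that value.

461 − 1 = 460 = 2^2 · 115, so d = 115.
8^1 ≡ 8 (mod 461)
8^2 ≡ 8^2 = 64 ≡ 64 (mod 461)
8^4 ≡ 64^2 = 4096 ≡ 408 (mod 461)
8^8 ≡ 408^2 = 166464 ≡ 43 (mod 461)
8^16 ≡ 43^2 = 1849 ≡ 5 (mod 461)
8^32 ≡ 5^2 = 25 ≡ 25 (mod 461)
8^64 ≡ 25^2 = 625 ≡ 164 (mod 461)
115 = 64 + 32 + 16 + 2 + 1 in binary powers of 2.
So 8^115 ≡ 164 · 25 · 5 · 64 · 8 ≡ 413 (mod 461).
Squaring chain: 413 → 460; reaches −1, so base 8 does not prove 461 composite.

413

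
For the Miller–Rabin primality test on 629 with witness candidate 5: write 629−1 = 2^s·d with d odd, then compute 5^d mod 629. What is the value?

309

629 − 1 = 628 = 2^2 · 157, so d = 157.
5^1 ≡ 5 (mod 629)
5^2 ≡ 5^2 = 25 ≡ 25 (mod 629)
5^4 ≡ 25^2 = 625 ≡ 625 (mod 629)
5^8 ≡ 625^2 = 390625 ≡ 16 (mod 629)
5^16 ≡ 16^2 = 256 ≡ 256 (mod 629)
5^32 ≡ 256^2 = 65536 ≡ 120 (mod 629)
5^64 ≡ 120^2 = 14400 ≡ 562 (mod 629)
5^128 ≡ 562^2 = 315844 ≡ 86 (mod 629)
157 = 128 + 16 + 8 + 4 + 1 in binary powers of 2.
So 5^157 ≡ 86 · 256 · 16 · 625 · 5 ≡ 309 (mod 629).
Squaring chain: 309 → 502; never reaches −1, so base 5 is a Miller–Rabin witness that 629 is composite.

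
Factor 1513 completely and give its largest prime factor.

1513 = 17 · 89
89 is prime.
So 1513 = 17 · 89; the largest prime factor is 89.

89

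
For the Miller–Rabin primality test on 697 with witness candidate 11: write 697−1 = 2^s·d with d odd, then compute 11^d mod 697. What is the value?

445

697 − 1 = 696 = 2^3 · 87, so d = 87.
11^1 ≡ 11 (mod 697)
11^2 ≡ 11^2 = 121 ≡ 121 (mod 697)
11^4 ≡ 121^2 = 14641 ≡ 4 (mod 697)
11^8 ≡ 4^2 = 16 ≡ 16 (mod 697)
11^16 ≡ 16^2 = 256 ≡ 256 (mod 697)
11^32 ≡ 256^2 = 65536 ≡ 18 (mod 697)
11^64 ≡ 18^2 = 324 ≡ 324 (mod 697)
87 = 64 + 16 + 4 + 2 + 1 in binary powers of 2.
So 11^87 ≡ 324 · 256 · 4 · 121 · 11 ≡ 445 (mod 697).
Squaring chain: 445 → 77 → 353; never reaches −1, so base 11 is a Miller–Rabin witness that 697 is composite.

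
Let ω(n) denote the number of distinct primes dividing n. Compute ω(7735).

4

7735 = 5 · 1547
1547 = 7 · 221
221 = 13 · 17
7735 = 5 · 7 · 13 · 17, which has 4 distinct prime factors.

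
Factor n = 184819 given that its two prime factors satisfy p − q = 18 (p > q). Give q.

421

Since p = q + 18, we have 184819 = q(q + 18), so q² + 18q − 184819 = 0.
Discriminant: 18² + 4·184819 = 324 + 739276 = 739600; √739600 = 860.
q = (−18 + 860)/2 = 421, and p = q + 18 = 439.
Check: 421 · 439 = 184819.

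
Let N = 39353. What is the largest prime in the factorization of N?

39353 = 23 · 1711
1711 = 29 · 59
59 is prime.
So 39353 = 23 · 29 · 59; the largest prime factor is 59.

59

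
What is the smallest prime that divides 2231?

2231 is odd.
Digit sum 8, not divisible by 3.
Ends in 1: not divisible by 5.
7: 2231 = 7·318 + 5
11: 2231 = 11·202 + 9
13: 2231 = 13·171 + 8
17: 2231 = 17·131 + 4
19: 2231 = 19·117 + 8
23: 2231 = 23·97

23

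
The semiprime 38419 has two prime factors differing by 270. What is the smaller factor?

Since p = q + 270, we have 38419 = q(q + 270), so q² + 270q − 38419 = 0.
Discriminant: 270² + 4·38419 = 72900 + 153676 = 226576; √226576 = 476.
q = (−270 + 476)/2 = 103, and p = q + 270 = 373.
Check: 103 · 373 = 38419.

103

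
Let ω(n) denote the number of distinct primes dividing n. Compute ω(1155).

1155 = 3 · 385
385 = 5 · 77
77 = 7 · 11
1155 = 3 · 5 · 7 · 11, which has 4 distinct prime factors.

4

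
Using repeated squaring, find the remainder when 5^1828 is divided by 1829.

5

5^1 ≡ 5 (mod 1829)
5^2 ≡ 5^2 = 25 ≡ 25 (mod 1829)
5^4 ≡ 25^2 = 625 ≡ 625 (mod 1829)
5^8 ≡ 625^2 = 390625 ≡ 1048 (mod 1829)
5^16 ≡ 1048^2 = 1098304 ≡ 904 (mod 1829)
5^32 ≡ 904^2 = 817216 ≡ 1482 (mod 1829)
5^64 ≡ 1482^2 = 2196324 ≡ 1524 (mod 1829)
5^128 ≡ 1524^2 = 2322576 ≡ 1575 (mod 1829)
5^256 ≡ 1575^2 = 2480625 ≡ 501 (mod 1829)
5^512 ≡ 501^2 = 251001 ≡ 428 (mod 1829)
5^1024 ≡ 428^2 = 183184 ≡ 284 (mod 1829)
1828 = 1024 + 512 + 256 + 32 + 4 in binary powers of 2.
So 5^1828 ≡ 284 · 428 · 501 · 1482 · 625 ≡ 5 (mod 1829).
Since 5 ≠ 1, base 5 is a Fermat witness: 1829 is composite.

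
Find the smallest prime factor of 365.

5

365 is odd.
Digit sum 14, not divisible by 3.
Ends in 5: divisible by 5.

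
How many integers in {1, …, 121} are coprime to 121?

Factor: 121 = 11^2.
φ(121) = 11^1·(11−1) = 110.

110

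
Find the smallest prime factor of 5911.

5911 is odd.
Digit sum 16, not divisible by 3.
Ends in 1: not divisible by 5.
7: 5911 = 7·844 + 3
11: 5911 = 11·537 + 4
13: 5911 = 13·454 + 9
17: 5911 = 17·347 + 12
19: 5911 = 19·311 + 2
23: 5911 = 23·257

23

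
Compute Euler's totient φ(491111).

Factor: 491111 = 61 · 83 · 97.
φ(491111) = (61−1) · (83−1) · (97−1) = 60 · 82 · 96 = 472320.

472320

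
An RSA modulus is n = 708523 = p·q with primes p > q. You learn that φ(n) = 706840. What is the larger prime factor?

φ(n) = (p−1)(q−1) = n − (p+q) + 1, so p + q = 708523 − 706840 + 1 = 1684.
p and q are the roots of t² − 1684t + 708523 = 0.
Discriminant: 1684² − 4·708523 = 2835856 − 2834092 = 1764; √1764 = 42.
q = (1684 − 42)/2 = 821, p = (1684 + 42)/2 = 863.
Check: 821 · 863 = 708523.

863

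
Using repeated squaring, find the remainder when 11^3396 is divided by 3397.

11^1 ≡ 11 (mod 3397)
11^2 ≡ 11^2 = 121 ≡ 121 (mod 3397)
11^4 ≡ 121^2 = 14641 ≡ 1053 (mod 3397)
11^8 ≡ 1053^2 = 1108809 ≡ 1387 (mod 3397)
11^16 ≡ 1387^2 = 1923769 ≡ 1067 (mod 3397)
11^32 ≡ 1067^2 = 1138489 ≡ 494 (mod 3397)
11^64 ≡ 494^2 = 244036 ≡ 2849 (mod 3397)
11^128 ≡ 2849^2 = 8116801 ≡ 1368 (mod 3397)
11^256 ≡ 1368^2 = 1871424 ≡ 3074 (mod 3397)
11^512 ≡ 3074^2 = 9449476 ≡ 2419 (mod 3397)
11^1024 ≡ 2419^2 = 5851561 ≡ 1927 (mod 3397)
11^2048 ≡ 1927^2 = 3713329 ≡ 408 (mod 3397)
3396 = 2048 + 1024 + 256 + 64 + 4 in binary powers of 2.
So 11^3396 ≡ 408 · 1927 · 3074 · 2849 · 1053 ≡ 699 (mod 3397).
Since 699 ≠ 1, base 11 is a Fermat witness: 3397 is composite.

699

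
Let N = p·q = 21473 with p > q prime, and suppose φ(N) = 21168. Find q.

109

φ(n) = (p−1)(q−1) = n − (p+q) + 1, so p + q = 21473 − 21168 + 1 = 306.
p and q are the roots of t² − 306t + 21473 = 0.
Discriminant: 306² − 4·21473 = 93636 − 85892 = 7744; √7744 = 88.
q = (306 − 88)/2 = 109, p = (306 + 88)/2 = 197.
Check: 109 · 197 = 21473.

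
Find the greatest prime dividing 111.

37

111 = 3 · 37
37 is prime.
So 111 = 3 · 37; the largest prime factor is 37.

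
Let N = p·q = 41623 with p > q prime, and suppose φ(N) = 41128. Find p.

389

φ(n) = (p−1)(q−1) = n − (p+q) + 1, so p + q = 41623 − 41128 + 1 = 496.
p and q are the roots of t² − 496t + 41623 = 0.
Discriminant: 496² − 4·41623 = 246016 − 166492 = 79524; √79524 = 282.
q = (496 − 282)/2 = 107, p = (496 + 282)/2 = 389.
Check: 107 · 389 = 41623.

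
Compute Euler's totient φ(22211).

Factor: 22211 = 7 · 19 · 167.
φ(22211) = (7−1) · (19−1) · (167−1) = 6 · 18 · 166 = 17928.

17928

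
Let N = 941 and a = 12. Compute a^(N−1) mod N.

12^1 ≡ 12 (mod 941)
12^2 ≡ 12^2 = 144 ≡ 144 (mod 941)
12^4 ≡ 144^2 = 20736 ≡ 34 (mod 941)
12^8 ≡ 34^2 = 1156 ≡ 215 (mod 941)
12^16 ≡ 215^2 = 46225 ≡ 116 (mod 941)
12^32 ≡ 116^2 = 13456 ≡ 282 (mod 941)
12^64 ≡ 282^2 = 79524 ≡ 480 (mod 941)
12^128 ≡ 480^2 = 230400 ≡ 796 (mod 941)
12^256 ≡ 796^2 = 633616 ≡ 323 (mod 941)
12^512 ≡ 323^2 = 104329 ≡ 819 (mod 941)
940 = 512 + 256 + 128 + 32 + 8 + 4 in binary powers of 2.
So 12^940 ≡ 819 · 323 · 796 · 282 · 215 · 34 ≡ 1 (mod 941).
Since the result is 1, base 12 gives no evidence that 941 is composite.

1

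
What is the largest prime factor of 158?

79

158 = 2 · 79
79 is prime.
So 158 = 2 · 79; the largest prime factor is 79.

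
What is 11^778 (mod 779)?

11^1 ≡ 11 (mod 779)
11^2 ≡ 11^2 = 121 ≡ 121 (mod 779)
11^4 ≡ 121^2 = 14641 ≡ 619 (mod 779)
11^8 ≡ 619^2 = 383161 ≡ 672 (mod 779)
11^16 ≡ 672^2 = 451584 ≡ 543 (mod 779)
11^32 ≡ 543^2 = 294849 ≡ 387 (mod 779)
11^64 ≡ 387^2 = 149769 ≡ 201 (mod 779)
11^128 ≡ 201^2 = 40401 ≡ 672 (mod 779)
11^256 ≡ 672^2 = 451584 ≡ 543 (mod 779)
11^512 ≡ 543^2 = 294849 ≡ 387 (mod 779)
778 = 512 + 256 + 8 + 2 in binary powers of 2.
So 11^778 ≡ 387 · 543 · 672 · 121 ≡ 144 (mod 779).
Since 144 ≠ 1, base 11 is a Fermat witness: 779 is composite.

144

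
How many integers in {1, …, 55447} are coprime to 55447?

46992

Factor: 55447 = 7 · 89^2.
φ(55447) = (7−1) · 89^1·(89−1) = 6 · 7832 = 46992.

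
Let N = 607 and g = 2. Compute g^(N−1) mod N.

1

2^1 ≡ 2 (mod 607)
2^2 ≡ 2^2 = 4 ≡ 4 (mod 607)
2^4 ≡ 4^2 = 16 ≡ 16 (mod 607)
2^8 ≡ 16^2 = 256 ≡ 256 (mod 607)
2^16 ≡ 256^2 = 65536 ≡ 587 (mod 607)
2^32 ≡ 587^2 = 344569 ≡ 400 (mod 607)
2^64 ≡ 400^2 = 160000 ≡ 359 (mod 607)
2^128 ≡ 359^2 = 128881 ≡ 197 (mod 607)
2^256 ≡ 197^2 = 38809 ≡ 568 (mod 607)
2^512 ≡ 568^2 = 322624 ≡ 307 (mod 607)
606 = 512 + 64 + 16 + 8 + 4 + 2 in binary powers of 2.
So 2^606 ≡ 307 · 359 · 587 · 256 · 16 · 4 ≡ 1 (mod 607).
Since the result is 1, base 2 gives no evidence that 607 is composite.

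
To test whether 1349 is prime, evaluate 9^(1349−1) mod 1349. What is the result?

9^1 ≡ 9 (mod 1349)
9^2 ≡ 9^2 = 81 ≡ 81 (mod 1349)
9^4 ≡ 81^2 = 6561 ≡ 1165 (mod 1349)
9^8 ≡ 1165^2 = 1357225 ≡ 131 (mod 1349)
9^16 ≡ 131^2 = 17161 ≡ 973 (mod 1349)
9^32 ≡ 973^2 = 946729 ≡ 1080 (mod 1349)
9^64 ≡ 1080^2 = 1166400 ≡ 864 (mod 1349)
9^128 ≡ 864^2 = 746496 ≡ 499 (mod 1349)
9^256 ≡ 499^2 = 249001 ≡ 785 (mod 1349)
9^512 ≡ 785^2 = 616225 ≡ 1081 (mod 1349)
9^1024 ≡ 1081^2 = 1168561 ≡ 327 (mod 1349)
1348 = 1024 + 256 + 64 + 4 in binary powers of 2.
So 9^1348 ≡ 327 · 785 · 864 · 1165 ≡ 1068 (mod 1349).
Since 1068 ≠ 1, base 9 is a Fermat witness: 1349 is composite.

1068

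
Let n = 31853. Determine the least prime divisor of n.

53

31853 is odd.
Digit sum 20, not divisible by 3.
Ends in 3: not divisible by 5.
7: 31853 = 7·4550 + 3
11: 31853 = 11·2895 + 8
13: 31853 = 13·2450 + 3
17: 31853 = 17·1873 + 12
19: 31853 = 19·1676 + 9
23: 31853 = 23·1384 + 21
29: 31853 = 29·1098 + 11
31: 31853 = 31·1027 + 16
37: 31853 = 37·860 + 33
41: 31853 = 41·776 + 37
43: 31853 = 43·740 + 33
47: 31853 = 47·677 + 34
53: 31853 = 53·601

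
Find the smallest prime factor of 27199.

27199 is odd.
Digit sum 28, not divisible by 3.
Ends in 9: not divisible by 5.
7: 27199 = 7·3885 + 4
11: 27199 = 11·2472 + 7
13: 27199 = 13·2092 + 3
17: 27199 = 17·1599 + 16
19: 27199 = 19·1431 + 10
23: 27199 = 23·1182 + 13
29: 27199 = 29·937 + 26
31: 27199 = 31·877 + 12
37: 27199 = 37·735 + 4
41: 27199 = 41·663 + 16
43: 27199 = 43·632 + 23
47: 27199 = 47·578 + 33
53: 27199 = 53·513 + 10
59: 27199 = 59·461

59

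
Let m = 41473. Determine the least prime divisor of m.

67

41473 is odd.
Digit sum 19, not divisible by 3.
Ends in 3: not divisible by 5.
7: 41473 = 7·5924 + 5
11: 41473 = 11·3770 + 3
13: 41473 = 13·3190 + 3
17: 41473 = 17·2439 + 10
19: 41473 = 19·2182 + 15
23: 41473 = 23·1803 + 4
29: 41473 = 29·1430 + 3
31: 41473 = 31·1337 + 26
37: 41473 = 37·1120 + 33
41: 41473 = 41·1011 + 22
43: 41473 = 43·964 + 21
47: 41473 = 47·882 + 19
53: 41473 = 53·782 + 27
59: 41473 = 59·702 + 55
61: 41473 = 61·679 + 54
67: 41473 = 67·619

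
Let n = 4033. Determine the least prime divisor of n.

4033 is odd.
Digit sum 10, not divisible by 3.
Ends in 3: not divisible by 5.
7: 4033 = 7·576 + 1
11: 4033 = 11·366 + 7
13: 4033 = 13·310 + 3
17: 4033 = 17·237 + 4
19: 4033 = 19·212 + 5
23: 4033 = 23·175 + 8
29: 4033 = 29·139 + 2
31: 4033 = 31·130 + 3
37: 4033 = 37·109

37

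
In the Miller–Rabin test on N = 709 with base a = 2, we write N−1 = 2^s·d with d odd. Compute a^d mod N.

709 − 1 = 708 = 2^2 · 177, so d = 177.
2^1 ≡ 2 (mod 709)
2^2 ≡ 2^2 = 4 ≡ 4 (mod 709)
2^4 ≡ 4^2 = 16 ≡ 16 (mod 709)
2^8 ≡ 16^2 = 256 ≡ 256 (mod 709)
2^16 ≡ 256^2 = 65536 ≡ 308 (mod 709)
2^32 ≡ 308^2 = 94864 ≡ 567 (mod 709)
2^64 ≡ 567^2 = 321489 ≡ 312 (mod 709)
2^128 ≡ 312^2 = 97344 ≡ 211 (mod 709)
177 = 128 + 32 + 16 + 1 in binary powers of 2.
So 2^177 ≡ 211 · 567 · 308 · 2 ≡ 96 (mod 709).
Squaring chain: 96 → 708; reaches −1, so base 2 does not prove 709 composite.

96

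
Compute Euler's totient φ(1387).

Factor: 1387 = 19 · 73.
φ(1387) = (19−1) · (73−1) = 18 · 72 = 1296.

1296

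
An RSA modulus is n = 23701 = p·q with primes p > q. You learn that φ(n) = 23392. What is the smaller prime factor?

137

φ(n) = (p−1)(q−1) = n − (p+q) + 1, so p + q = 23701 − 23392 + 1 = 310.
p and q are the roots of t² − 310t + 23701 = 0.
Discriminant: 310² − 4·23701 = 96100 − 94804 = 1296; √1296 = 36.
q = (310 − 36)/2 = 137, p = (310 + 36)/2 = 173.
Check: 137 · 173 = 23701.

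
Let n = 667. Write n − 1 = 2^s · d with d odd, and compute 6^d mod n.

9

667 − 1 = 666 = 2^1 · 333, so d = 333.
6^1 ≡ 6 (mod 667)
6^2 ≡ 6^2 = 36 ≡ 36 (mod 667)
6^4 ≡ 36^2 = 1296 ≡ 629 (mod 667)
6^8 ≡ 629^2 = 395641 ≡ 110 (mod 667)
6^16 ≡ 110^2 = 12100 ≡ 94 (mod 667)
6^32 ≡ 94^2 = 8836 ≡ 165 (mod 667)
6^64 ≡ 165^2 = 27225 ≡ 545 (mod 667)
6^128 ≡ 545^2 = 297025 ≡ 210 (mod 667)
6^256 ≡ 210^2 = 44100 ≡ 78 (mod 667)
333 = 256 + 64 + 8 + 4 + 1 in binary powers of 2.
So 6^333 ≡ 78 · 545 · 110 · 629 · 6 ≡ 9 (mod 667).
Squaring chain: 9; never reaches −1, so base 6 is a Miller–Rabin witness that 667 is composite.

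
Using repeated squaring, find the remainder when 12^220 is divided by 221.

157

12^1 ≡ 12 (mod 221)
12^2 ≡ 12^2 = 144 ≡ 144 (mod 221)
12^4 ≡ 144^2 = 20736 ≡ 183 (mod 221)
12^8 ≡ 183^2 = 33489 ≡ 118 (mod 221)
12^16 ≡ 118^2 = 13924 ≡ 1 (mod 221)
12^32 ≡ 1^2 = 1 ≡ 1 (mod 221)
12^64 ≡ 1^2 = 1 ≡ 1 (mod 221)
12^128 ≡ 1^2 = 1 ≡ 1 (mod 221)
220 = 128 + 64 + 16 + 8 + 4 in binary powers of 2.
So 12^220 ≡ 1 · 1 · 1 · 118 · 183 ≡ 157 (mod 221).
Since 157 ≠ 1, base 12 is a Fermat witness: 221 is composite.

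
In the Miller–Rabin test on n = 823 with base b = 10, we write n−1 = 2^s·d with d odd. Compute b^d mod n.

823 − 1 = 822 = 2^1 · 411, so d = 411.
10^1 ≡ 10 (mod 823)
10^2 ≡ 10^2 = 100 ≡ 100 (mod 823)
10^4 ≡ 100^2 = 10000 ≡ 124 (mod 823)
10^8 ≡ 124^2 = 15376 ≡ 562 (mod 823)
10^16 ≡ 562^2 = 315844 ≡ 635 (mod 823)
10^32 ≡ 635^2 = 403225 ≡ 778 (mod 823)
10^64 ≡ 778^2 = 605284 ≡ 379 (mod 823)
10^128 ≡ 379^2 = 143641 ≡ 439 (mod 823)
10^256 ≡ 439^2 = 192721 ≡ 139 (mod 823)
411 = 256 + 128 + 16 + 8 + 2 + 1 in binary powers of 2.
So 10^411 ≡ 139 · 439 · 635 · 562 · 100 · 10 ≡ 822 (mod 823).
Since 10^d ≡ 822 (mod 823), base 10 does not prove 823 composite.

822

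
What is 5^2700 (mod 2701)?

2554

5^1 ≡ 5 (mod 2701)
5^2 ≡ 5^2 = 25 ≡ 25 (mod 2701)
5^4 ≡ 25^2 = 625 ≡ 625 (mod 2701)
5^8 ≡ 625^2 = 390625 ≡ 1681 (mod 2701)
5^16 ≡ 1681^2 = 2825761 ≡ 515 (mod 2701)
5^32 ≡ 515^2 = 265225 ≡ 527 (mod 2701)
5^64 ≡ 527^2 = 277729 ≡ 2227 (mod 2701)
5^128 ≡ 2227^2 = 4959529 ≡ 493 (mod 2701)
5^256 ≡ 493^2 = 243049 ≡ 2660 (mod 2701)
5^512 ≡ 2660^2 = 7075600 ≡ 1681 (mod 2701)
5^1024 ≡ 1681^2 = 2825761 ≡ 515 (mod 2701)
5^2048 ≡ 515^2 = 265225 ≡ 527 (mod 2701)
2700 = 2048 + 512 + 128 + 8 + 4 in binary powers of 2.
So 5^2700 ≡ 527 · 1681 · 493 · 1681 · 625 ≡ 2554 (mod 2701).
Since 2554 ≠ 1, base 5 is a Fermat witness: 2701 is composite.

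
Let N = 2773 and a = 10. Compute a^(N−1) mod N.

1113

10^1 ≡ 10 (mod 2773)
10^2 ≡ 10^2 = 100 ≡ 100 (mod 2773)
10^4 ≡ 100^2 = 10000 ≡ 1681 (mod 2773)
10^8 ≡ 1681^2 = 2825761 ≡ 74 (mod 2773)
10^16 ≡ 74^2 = 5476 ≡ 2703 (mod 2773)
10^32 ≡ 2703^2 = 7306209 ≡ 2127 (mod 2773)
10^64 ≡ 2127^2 = 4524129 ≡ 1366 (mod 2773)
10^128 ≡ 1366^2 = 1865956 ≡ 2500 (mod 2773)
10^256 ≡ 2500^2 = 6250000 ≡ 2431 (mod 2773)
10^512 ≡ 2431^2 = 5909761 ≡ 498 (mod 2773)
10^1024 ≡ 498^2 = 248004 ≡ 1207 (mod 2773)
10^2048 ≡ 1207^2 = 1456849 ≡ 1024 (mod 2773)
2772 = 2048 + 512 + 128 + 64 + 16 + 4 in binary powers of 2.
So 10^2772 ≡ 1024 · 498 · 2500 · 1366 · 2703 · 1681 ≡ 1113 (mod 2773).
Since 1113 ≠ 1, base 10 is a Fermat witness: 2773 is composite.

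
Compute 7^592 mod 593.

7^1 ≡ 7 (mod 593)
7^2 ≡ 7^2 = 49 ≡ 49 (mod 593)
7^4 ≡ 49^2 = 2401 ≡ 29 (mod 593)
7^8 ≡ 29^2 = 841 ≡ 248 (mod 593)
7^16 ≡ 248^2 = 61504 ≡ 425 (mod 593)
7^32 ≡ 425^2 = 180625 ≡ 353 (mod 593)
7^64 ≡ 353^2 = 124609 ≡ 79 (mod 593)
7^128 ≡ 79^2 = 6241 ≡ 311 (mod 593)
7^256 ≡ 311^2 = 96721 ≡ 62 (mod 593)
7^512 ≡ 62^2 = 3844 ≡ 286 (mod 593)
592 = 512 + 64 + 16 in binary powers of 2.
So 7^592 ≡ 286 · 79 · 425 ≡ 1 (mod 593).
Since the result is 1, base 7 gives no evidence that 593 is composite.

1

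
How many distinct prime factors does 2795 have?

2795 = 5 · 559
559 = 13 · 43
2795 = 5 · 13 · 43, which has 3 distinct prime factors.

3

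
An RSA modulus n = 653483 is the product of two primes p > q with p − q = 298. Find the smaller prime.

Since p = q + 298, we have 653483 = q(q + 298), so q² + 298q − 653483 = 0.
Discriminant: 298² + 4·653483 = 88804 + 2613932 = 2702736; √2702736 = 1644.
q = (−298 + 1644)/2 = 673, and p = q + 298 = 971.
Check: 673 · 971 = 653483.

673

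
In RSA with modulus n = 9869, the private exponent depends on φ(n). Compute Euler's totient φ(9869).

Factor: 9869 = 71 · 139.
φ(9869) = (71−1) · (139−1) = 70 · 138 = 9660.

9660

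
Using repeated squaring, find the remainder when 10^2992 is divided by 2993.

10^1 ≡ 10 (mod 2993)
10^2 ≡ 10^2 = 100 ≡ 100 (mod 2993)
10^4 ≡ 100^2 = 10000 ≡ 1021 (mod 2993)
10^8 ≡ 1021^2 = 1042441 ≡ 877 (mod 2993)
10^16 ≡ 877^2 = 769129 ≡ 2921 (mod 2993)
10^32 ≡ 2921^2 = 8532241 ≡ 2191 (mod 2993)
10^64 ≡ 2191^2 = 4800481 ≡ 2702 (mod 2993)
10^128 ≡ 2702^2 = 7300804 ≡ 877 (mod 2993)
10^256 ≡ 877^2 = 769129 ≡ 2921 (mod 2993)
10^512 ≡ 2921^2 = 8532241 ≡ 2191 (mod 2993)
10^1024 ≡ 2191^2 = 4800481 ≡ 2702 (mod 2993)
10^2048 ≡ 2702^2 = 7300804 ≡ 877 (mod 2993)
2992 = 2048 + 512 + 256 + 128 + 32 + 16 in binary powers of 2.
So 10^2992 ≡ 877 · 2191 · 2921 · 877 · 2191 · 2921 ≡ 2191 (mod 2993).
Since 2191 ≠ 1, base 10 is a Fermat witness: 2993 is composite.

2191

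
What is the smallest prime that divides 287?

287 is odd.
Digit sum 17, not divisible by 3.
Ends in 7: not divisible by 5.
7: 287 = 7·41

7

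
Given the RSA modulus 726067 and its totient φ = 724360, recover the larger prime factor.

φ(n) = (p−1)(q−1) = n − (p+q) + 1, so p + q = 726067 − 724360 + 1 = 1708.
p and q are the roots of t² − 1708t + 726067 = 0.
Discriminant: 1708² − 4·726067 = 2917264 − 2904268 = 12996; √12996 = 114.
q = (1708 − 114)/2 = 797, p = (1708 + 114)/2 = 911.
Check: 797 · 911 = 726067.

911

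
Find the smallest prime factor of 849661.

849661 is odd.
Digit sum 34, not divisible by 3.
Ends in 1: not divisible by 5.
7: 849661 = 7·121380 + 1
11: 849661 = 11·77241 + 10
13: 849661 = 13·65358 + 7
17: 849661 = 17·49980 + 1
19: 849661 = 19·44719

19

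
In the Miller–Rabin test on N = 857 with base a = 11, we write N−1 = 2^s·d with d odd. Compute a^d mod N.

857 − 1 = 856 = 2^3 · 107, so d = 107.
11^1 ≡ 11 (mod 857)
11^2 ≡ 11^2 = 121 ≡ 121 (mod 857)
11^4 ≡ 121^2 = 14641 ≡ 72 (mod 857)
11^8 ≡ 72^2 = 5184 ≡ 42 (mod 857)
11^16 ≡ 42^2 = 1764 ≡ 50 (mod 857)
11^32 ≡ 50^2 = 2500 ≡ 786 (mod 857)
11^64 ≡ 786^2 = 617796 ≡ 756 (mod 857)
107 = 64 + 32 + 8 + 2 + 1 in binary powers of 2.
So 11^107 ≡ 756 · 786 · 42 · 121 · 11 ≡ 351 (mod 857).
Squaring chain: 351 → 650 → 856; reaches −1, so base 11 does not prove 857 composite.

351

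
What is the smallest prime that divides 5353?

53

5353 is odd.
Digit sum 16, not divisible by 3.
Ends in 3: not divisible by 5.
7: 5353 = 7·764 + 5
11: 5353 = 11·486 + 7
13: 5353 = 13·411 + 10
17: 5353 = 17·314 + 15
19: 5353 = 19·281 + 14
23: 5353 = 23·232 + 17
29: 5353 = 29·184 + 17
31: 5353 = 31·172 + 21
37: 5353 = 37·144 + 25
41: 5353 = 41·130 + 23
43: 5353 = 43·124 + 21
47: 5353 = 47·113 + 42
53: 5353 = 53·101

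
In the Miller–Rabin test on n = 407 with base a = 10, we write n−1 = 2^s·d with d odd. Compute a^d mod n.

407 − 1 = 406 = 2^1 · 203, so d = 203.
10^1 ≡ 10 (mod 407)
10^2 ≡ 10^2 = 100 ≡ 100 (mod 407)
10^4 ≡ 100^2 = 10000 ≡ 232 (mod 407)
10^8 ≡ 232^2 = 53824 ≡ 100 (mod 407)
10^16 ≡ 100^2 = 10000 ≡ 232 (mod 407)
10^32 ≡ 232^2 = 53824 ≡ 100 (mod 407)
10^64 ≡ 100^2 = 10000 ≡ 232 (mod 407)
10^128 ≡ 232^2 = 53824 ≡ 100 (mod 407)
203 = 128 + 64 + 8 + 2 + 1 in binary powers of 2.
So 10^203 ≡ 100 · 232 · 100 · 100 · 10 ≡ 285 (mod 407).
Squaring chain: 285; never reaches −1, so base 10 is a Miller–Rabin witness that 407 is composite.

285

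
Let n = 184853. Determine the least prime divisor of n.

31

184853 is odd.
Digit sum 29, not divisible by 3.
Ends in 3: not divisible by 5.
7: 184853 = 7·26407 + 4
11: 184853 = 11·16804 + 9
13: 184853 = 13·14219 + 6
17: 184853 = 17·10873 + 12
19: 184853 = 19·9729 + 2
23: 184853 = 23·8037 + 2
29: 184853 = 29·6374 + 7
31: 184853 = 31·5963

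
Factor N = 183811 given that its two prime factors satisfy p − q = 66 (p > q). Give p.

463

Since p = q + 66, we have 183811 = q(q + 66), so q² + 66q − 183811 = 0.
Discriminant: 66² + 4·183811 = 4356 + 735244 = 739600; √739600 = 860.
q = (−66 + 860)/2 = 397, and p = q + 66 = 463.
Check: 397 · 463 = 183811.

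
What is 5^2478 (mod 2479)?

5^1 ≡ 5 (mod 2479)
5^2 ≡ 5^2 = 25 ≡ 25 (mod 2479)
5^4 ≡ 25^2 = 625 ≡ 625 (mod 2479)
5^8 ≡ 625^2 = 390625 ≡ 1422 (mod 2479)
5^16 ≡ 1422^2 = 2022084 ≡ 1699 (mod 2479)
5^32 ≡ 1699^2 = 2886601 ≡ 1045 (mod 2479)
5^64 ≡ 1045^2 = 1092025 ≡ 1265 (mod 2479)
5^128 ≡ 1265^2 = 1600225 ≡ 1270 (mod 2479)
5^256 ≡ 1270^2 = 1612900 ≡ 1550 (mod 2479)
5^512 ≡ 1550^2 = 2402500 ≡ 349 (mod 2479)
5^1024 ≡ 349^2 = 121801 ≡ 330 (mod 2479)
5^2048 ≡ 330^2 = 108900 ≡ 2303 (mod 2479)
2478 = 2048 + 256 + 128 + 32 + 8 + 4 + 2 in binary powers of 2.
So 5^2478 ≡ 2303 · 1550 · 1270 · 1045 · 1422 · 625 · 25 ≡ 545 (mod 2479).
Since 545 ≠ 1, base 5 is a Fermat witness: 2479 is composite.

545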